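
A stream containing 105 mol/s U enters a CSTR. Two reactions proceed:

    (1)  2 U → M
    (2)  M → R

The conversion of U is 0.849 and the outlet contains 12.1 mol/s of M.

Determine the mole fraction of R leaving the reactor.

0.537

Conversion of U: U consumed = 2ξ₁ = 0.849 × 105 → ξ₁ = 44.57 mol/s.
M balance: n_M = 0 + 1ξ₁ − 1ξ₂ = 12.1 → ξ₂ = (1·44.57 − 12.1)/1 = 32.47 mol/s.
Outlet amounts (n = n₀ + Σ ν·ξ):
  U: 105 − 2(44.57) = 15.86
  M: 0 + 1(44.57) − 1(32.47) = 12.1
  R: 0 + 1(32.47) = 32.47
Total out = 60.43 mol/s; y_R = 32.47 / 60.43 = 0.5374.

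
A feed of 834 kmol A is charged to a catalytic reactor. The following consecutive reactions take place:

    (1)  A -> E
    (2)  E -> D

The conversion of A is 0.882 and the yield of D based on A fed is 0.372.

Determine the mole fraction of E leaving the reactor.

Conversion of A: A consumed = 1ξ₁ = 0.882 × 834 → ξ₁ = 735.6 kmol.
Yield of D: 1ξ₂ / 834 = 0.372 → ξ₂ = 310.2 kmol.
Outlet amounts (n = n₀ + Σ ν·ξ):
  A: 834 − 1(735.6) = 98.41
  E: 0 + 1(735.6) − 1(310.2) = 425.3
  D: 0 + 1(310.2) = 310.2
Total out = 834 kmol; y_E = 425.3 / 834 = 0.51.

0.51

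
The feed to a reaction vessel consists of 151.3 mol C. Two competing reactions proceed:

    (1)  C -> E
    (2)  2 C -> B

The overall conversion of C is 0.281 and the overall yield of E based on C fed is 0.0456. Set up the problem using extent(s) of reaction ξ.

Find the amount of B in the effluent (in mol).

Yield of E: 1ξ₁ / 151.3 = 0.0456 → ξ₁ = 6.899 mol.
Conversion of C: 1ξ₁ + 2ξ₂ = 0.281 × 151.3 = 42.52 → ξ₂ = 17.81 mol.
Outlet amounts (n = n₀ + Σ ν·ξ):
  C: 151.3 − 1(6.899) − 2(17.81) = 108.8
  E: 0 + 1(6.899) = 6.899
  B: 0 + 1(17.81) = 17.81

17.8 mol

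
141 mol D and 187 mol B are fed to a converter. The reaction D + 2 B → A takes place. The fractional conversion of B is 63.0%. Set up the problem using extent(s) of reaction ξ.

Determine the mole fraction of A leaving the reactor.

B reacted = 0.63 × 187 = 117.8 mol; ν_B = −2, so ξ = 117.8/2 = 58.91 mol.
Outlet amounts (n = n₀ + ν ξ):
  D: 141 − 1(58.91) = 82.09
  B: 187 − 2(58.91) = 69.19
  A: 0 + 1(58.91) = 58.91
Total out = 210.2 mol; y_A = 58.91 / 210.2 = 0.2802.

0.28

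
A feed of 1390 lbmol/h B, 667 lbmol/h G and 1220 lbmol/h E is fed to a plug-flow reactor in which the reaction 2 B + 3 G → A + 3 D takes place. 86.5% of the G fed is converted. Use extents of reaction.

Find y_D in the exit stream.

G reacted = 0.865 × 667 = 577 lbmol/h; ν_G = −3, so ξ = 577/3 = 192.3 lbmol/h.
Outlet amounts (n = n₀ + ν ξ):
  B: 1390 − 2(192.3) = 1005
  G: 667 − 3(192.3) = 90.04
  A: 0 + 1(192.3) = 192.3
  D: 0 + 3(192.3) = 577
  E: 1220 (inert)
Total out = 3085 lbmol/h; y_D = 577 / 3085 = 0.187.

0.187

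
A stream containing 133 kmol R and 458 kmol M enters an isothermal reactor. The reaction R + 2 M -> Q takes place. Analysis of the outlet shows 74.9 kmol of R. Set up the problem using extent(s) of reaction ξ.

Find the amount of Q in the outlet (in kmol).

58.1 kmol

For R: n = n₀ − 1ξ → 74.9 = 133 − 1ξ, giving ξ = 58.1 kmol.
Outlet amounts (n = n₀ + ν ξ):
  R: 133 − 1(58.1) = 74.9
  M: 458 − 2(58.1) = 341.8
  Q: 0 + 1(58.1) = 58.1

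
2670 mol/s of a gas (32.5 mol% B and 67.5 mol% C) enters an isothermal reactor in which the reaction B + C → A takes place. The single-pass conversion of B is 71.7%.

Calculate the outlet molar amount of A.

622 mol/s

B reacted = 0.717 × 867.8 = 622.2 mol/s; ν_B = −1, so ξ = 622.2/1 = 622.2 mol/s.
Outlet amounts (n = n₀ + ν ξ):
  B: 867.8 − 1(622.2) = 245.6
  C: 1802 − 1(622.2) = 1180
  A: 0 + 1(622.2) = 622.2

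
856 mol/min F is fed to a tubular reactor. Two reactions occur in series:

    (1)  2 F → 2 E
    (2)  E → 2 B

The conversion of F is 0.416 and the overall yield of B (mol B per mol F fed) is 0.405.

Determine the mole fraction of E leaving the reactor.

Conversion of F: F consumed = 2ξ₁ = 0.416 × 856 → ξ₁ = 178 mol/min.
Yield of B: 2ξ₂ / 856 = 0.405 → ξ₂ = 173.3 mol/min.
Outlet amounts (n = n₀ + Σ ν·ξ):
  F: 856 − 2(178) = 499.9
  E: 0 + 2(178) − 1(173.3) = 182.8
  B: 0 + 2(173.3) = 346.7
Total out = 1029 mol/min; y_E = 182.8 / 1029 = 0.1775.

0.178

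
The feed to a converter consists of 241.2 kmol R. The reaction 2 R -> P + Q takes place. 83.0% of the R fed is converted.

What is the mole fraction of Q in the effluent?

R reacted = 0.83 × 241.2 = 200.2 kmol; ν_R = −2, so ξ = 200.2/2 = 100.1 kmol.
Outlet amounts (n = n₀ + ν ξ):
  R: 241.2 − 2(100.1) = 41
  P: 0 + 1(100.1) = 100.1
  Q: 0 + 1(100.1) = 100.1
Total out = 241.2 kmol; y_Q = 100.1 / 241.2 = 0.415.

0.415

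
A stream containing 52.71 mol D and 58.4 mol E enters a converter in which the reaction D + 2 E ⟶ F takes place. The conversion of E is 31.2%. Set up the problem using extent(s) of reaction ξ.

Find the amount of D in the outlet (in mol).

43.6 mol

E reacted = 0.312 × 58.4 = 18.22 mol; ν_E = −2, so ξ = 18.22/2 = 9.11 mol.
Outlet amounts (n = n₀ + ν ξ):
  D: 52.71 − 1(9.11) = 43.6
  E: 58.4 − 2(9.11) = 40.18
  F: 0 + 1(9.11) = 9.11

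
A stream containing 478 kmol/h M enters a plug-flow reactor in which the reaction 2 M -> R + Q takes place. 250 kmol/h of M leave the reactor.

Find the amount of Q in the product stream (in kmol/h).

For M: n = n₀ − 2ξ → 250 = 478 − 2ξ, giving ξ = 114 kmol/h.
Outlet amounts (n = n₀ + ν ξ):
  M: 478 − 2(114) = 250
  R: 0 + 1(114) = 114
  Q: 0 + 1(114) = 114

114 kmol/h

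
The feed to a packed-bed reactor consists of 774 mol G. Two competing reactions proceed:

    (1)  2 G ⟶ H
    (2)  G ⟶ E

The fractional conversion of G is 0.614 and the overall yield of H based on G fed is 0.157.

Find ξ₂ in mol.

Yield of H: 1ξ₁ / 774 = 0.157 → ξ₁ = 121.5 mol.
Conversion of G: 2ξ₁ + 1ξ₂ = 0.614 × 774 = 475.2 → ξ₂ = 232.2 mol.
Outlet amounts (n = n₀ + Σ ν·ξ):
  G: 774 − 2(121.5) − 1(232.2) = 298.8
  H: 0 + 1(121.5) = 121.5
  E: 0 + 1(232.2) = 232.2

ξ₂ = 232 mol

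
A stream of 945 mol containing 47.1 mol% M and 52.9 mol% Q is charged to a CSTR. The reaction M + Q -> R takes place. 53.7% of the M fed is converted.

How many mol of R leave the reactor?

M reacted = 0.537 × 445.1 = 239 mol; ν_M = −1, so ξ = 239/1 = 239 mol.
Outlet amounts (n = n₀ + ν ξ):
  M: 445.1 − 1(239) = 206.1
  Q: 499.9 − 1(239) = 260.9
  R: 0 + 1(239) = 239

239 mol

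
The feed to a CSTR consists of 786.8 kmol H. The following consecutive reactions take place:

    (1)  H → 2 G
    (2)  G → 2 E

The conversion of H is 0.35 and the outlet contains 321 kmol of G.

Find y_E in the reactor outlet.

Conversion of H: H consumed = 1ξ₁ = 0.35 × 786.8 → ξ₁ = 275.4 kmol.
G balance: n_G = 0 + 2ξ₁ − 1ξ₂ = 321 → ξ₂ = (2·275.4 − 321)/1 = 229.8 kmol.
Outlet amounts (n = n₀ + Σ ν·ξ):
  H: 786.8 − 1(275.4) = 511.4
  G: 0 + 2(275.4) − 1(229.8) = 321
  E: 0 + 2(229.8) = 459.5
Total out = 1292 kmol; y_E = 459.5 / 1292 = 0.3557.

0.356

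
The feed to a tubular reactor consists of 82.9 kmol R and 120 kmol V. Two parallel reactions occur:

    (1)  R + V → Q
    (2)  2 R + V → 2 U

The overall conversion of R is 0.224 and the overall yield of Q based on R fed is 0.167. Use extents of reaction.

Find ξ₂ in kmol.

Yield of Q: 1ξ₁ / 82.9 = 0.167 → ξ₁ = 13.84 kmol.
Conversion of R: 1ξ₁ + 2ξ₂ = 0.224 × 82.9 = 18.57 → ξ₂ = 2.363 kmol.
Outlet amounts (n = n₀ + Σ ν·ξ):
  R: 82.9 − 1(13.84) − 2(2.363) = 64.33
  V: 120 − 1(13.84) − 1(2.363) = 103.8
  Q: 0 + 1(13.84) = 13.84
  U: 0 + 2(2.363) = 4.725

ξ₂ = 2.36 kmol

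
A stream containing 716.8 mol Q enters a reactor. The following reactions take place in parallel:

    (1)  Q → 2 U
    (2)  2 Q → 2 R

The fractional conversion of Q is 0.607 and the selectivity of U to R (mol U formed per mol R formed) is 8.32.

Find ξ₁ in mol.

Conversion of Q: Q consumed = 0.607 × 716.8 = 435.1 mol = 1ξ₁ + 2ξ₂.
Selectivity: 2ξ₁ / (2ξ₂) = 8.32 → ξ₁ = 8.32 ξ₂.
Substitute: (1·8.32 + 2) ξ₂ = 435.1 → ξ₂ = 42.16 mol, ξ₁ = 350.8 mol.
Outlet amounts (n = n₀ + Σ ν·ξ):
  Q: 716.8 − 1(350.8) − 2(42.16) = 281.7
  U: 0 + 2(350.8) = 701.6
  R: 0 + 2(42.16) = 84.32

ξ₁ = 351 mol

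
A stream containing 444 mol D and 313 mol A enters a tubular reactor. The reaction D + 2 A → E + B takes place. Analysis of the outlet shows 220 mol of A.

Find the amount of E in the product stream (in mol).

For A: n = n₀ − 2ξ → 220 = 313 − 2ξ, giving ξ = 46.5 mol.
Outlet amounts (n = n₀ + ν ξ):
  D: 444 − 1(46.5) = 397.5
  A: 313 − 2(46.5) = 220
  E: 0 + 1(46.5) = 46.5
  B: 0 + 1(46.5) = 46.5

46.5 mol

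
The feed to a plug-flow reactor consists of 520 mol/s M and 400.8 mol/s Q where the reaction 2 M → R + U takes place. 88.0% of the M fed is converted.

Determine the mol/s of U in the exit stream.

M reacted = 0.88 × 520 = 457.6 mol/s; ν_M = −2, so ξ = 457.6/2 = 228.8 mol/s.
Outlet amounts (n = n₀ + ν ξ):
  M: 520 − 2(228.8) = 62.4
  R: 0 + 1(228.8) = 228.8
  U: 0 + 1(228.8) = 228.8
  Q: 400.8 (inert)

229 mol/s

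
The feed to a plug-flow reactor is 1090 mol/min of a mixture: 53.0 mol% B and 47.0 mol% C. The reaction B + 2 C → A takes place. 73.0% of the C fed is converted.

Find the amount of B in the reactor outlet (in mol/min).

C reacted = 0.73 × 512.3 = 374 mol/min; ν_C = −2, so ξ = 374/2 = 187 mol/min.
Outlet amounts (n = n₀ + ν ξ):
  B: 577.7 − 1(187) = 390.7
  C: 512.3 − 2(187) = 138.3
  A: 0 + 1(187) = 187

391 mol/min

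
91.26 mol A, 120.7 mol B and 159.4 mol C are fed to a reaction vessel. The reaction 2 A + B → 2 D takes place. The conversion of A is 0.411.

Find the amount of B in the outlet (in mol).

A reacted = 0.411 × 91.26 = 37.51 mol; ν_A = −2, so ξ = 37.51/2 = 18.75 mol.
Outlet amounts (n = n₀ + ν ξ):
  A: 91.26 − 2(18.75) = 53.75
  B: 120.7 − 1(18.75) = 101.9
  D: 0 + 2(18.75) = 37.51
  C: 159.4 (inert)

102 mol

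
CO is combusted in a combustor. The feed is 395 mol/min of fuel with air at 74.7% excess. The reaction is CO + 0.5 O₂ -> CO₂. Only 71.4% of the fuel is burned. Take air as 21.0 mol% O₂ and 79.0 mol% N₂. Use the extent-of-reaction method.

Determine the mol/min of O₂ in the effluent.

Stoichiometric O₂ = 0.5 × 395 = 197.5 mol/min; O₂ fed = 197.5 × 1.747 = 345 mol/min.
N₂ fed = 345 × 79/21 = 1298 mol/min.
Fuel reacted = 0.714 × 395 → ξ = 282 mol/min.
Outlet (n = n₀ + ν ξ):
  CO: 395 − 1(282) = 113
  O₂: 345 − 0.5(282) = 204
  N₂: 1298 (inert)
  CO₂: 0 + 1(282) = 282

204 mol/min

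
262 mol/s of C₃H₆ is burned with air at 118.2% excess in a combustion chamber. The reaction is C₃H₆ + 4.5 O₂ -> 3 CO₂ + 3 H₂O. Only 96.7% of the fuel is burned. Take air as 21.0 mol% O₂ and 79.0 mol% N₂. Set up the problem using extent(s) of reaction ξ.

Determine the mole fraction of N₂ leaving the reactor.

0.766

Stoichiometric O₂ = 4.5 × 262 = 1179 mol/s; O₂ fed = 1179 × 2.182 = 2573 mol/s.
N₂ fed = 2573 × 79/21 = 9678 mol/s.
Fuel reacted = 0.967 × 262 → ξ = 253.4 mol/s.
Outlet (n = n₀ + ν ξ):
  C₃H₆: 262 − 1(253.4) = 8.646
  O₂: 2573 − 4.5(253.4) = 1432
  N₂: 9678 (inert)
  CO₂: 0 + 3(253.4) = 760.1
  H₂O: 0 + 3(253.4) = 760.1
Total out = 12640 mol/s; y_N₂ = 9678 / 12640 = 0.7657.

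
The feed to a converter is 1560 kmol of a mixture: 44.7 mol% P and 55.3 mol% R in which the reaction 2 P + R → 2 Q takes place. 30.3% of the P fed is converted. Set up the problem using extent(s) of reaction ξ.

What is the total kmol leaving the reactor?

P reacted = 0.303 × 697.3 = 211.3 kmol; ν_P = −2, so ξ = 211.3/2 = 105.6 kmol.
Outlet amounts (n = n₀ + ν ξ):
  P: 697.3 − 2(105.6) = 486
  R: 862.7 − 1(105.6) = 757
  Q: 0 + 2(105.6) = 211.3
Total out = 486 + 757 + 211.3 = 1454 kmol.

1450 kmol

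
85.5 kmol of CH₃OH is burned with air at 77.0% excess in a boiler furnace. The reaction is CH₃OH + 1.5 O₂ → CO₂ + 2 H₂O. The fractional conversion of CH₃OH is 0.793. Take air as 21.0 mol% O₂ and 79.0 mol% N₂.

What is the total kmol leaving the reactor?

Stoichiometric O₂ = 1.5 × 85.5 = 128.2 kmol; O₂ fed = 128.2 × 1.770 = 227 kmol.
N₂ fed = 227 × 79/21 = 854 kmol.
Fuel reacted = 0.793 × 85.5 → ξ = 67.8 kmol.
Outlet (n = n₀ + ν ξ):
  CH₃OH: 85.5 − 1(67.8) = 17.7
  O₂: 227 − 1.5(67.8) = 125.3
  N₂: 854 (inert)
  CO₂: 0 + 1(67.8) = 67.8
  H₂O: 0 + 2(67.8) = 135.6
Total out = 17.7 + 125.3 + 854 + 67.8 + 135.6 = 1200 kmol.

1200 kmol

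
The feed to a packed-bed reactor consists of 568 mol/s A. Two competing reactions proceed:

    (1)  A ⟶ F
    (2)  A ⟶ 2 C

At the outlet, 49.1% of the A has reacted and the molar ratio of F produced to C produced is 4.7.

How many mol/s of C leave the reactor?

53.6 mol/s

Conversion of A: A consumed = 0.491 × 568 = 278.9 mol/s = 1ξ₁ + 1ξ₂.
Selectivity: 1ξ₁ / (2ξ₂) = 4.7 → ξ₁ = 9.4 ξ₂.
Substitute: (1·9.4 + 1) ξ₂ = 278.9 → ξ₂ = 26.82 mol/s, ξ₁ = 252.1 mol/s.
Outlet amounts (n = n₀ + Σ ν·ξ):
  A: 568 − 1(252.1) − 1(26.82) = 289.1
  F: 0 + 1(252.1) = 252.1
  C: 0 + 2(26.82) = 53.63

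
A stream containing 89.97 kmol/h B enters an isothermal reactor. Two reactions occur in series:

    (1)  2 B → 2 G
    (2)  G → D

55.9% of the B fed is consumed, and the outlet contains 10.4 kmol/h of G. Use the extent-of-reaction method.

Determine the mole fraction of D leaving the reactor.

Conversion of B: B consumed = 2ξ₁ = 0.559 × 89.97 → ξ₁ = 25.15 kmol/h.
G balance: n_G = 0 + 2ξ₁ − 1ξ₂ = 10.4 → ξ₂ = (2·25.15 − 10.4)/1 = 39.89 kmol/h.
Outlet amounts (n = n₀ + Σ ν·ξ):
  B: 89.97 − 2(25.15) = 39.68
  G: 0 + 2(25.15) − 1(39.89) = 10.4
  D: 0 + 1(39.89) = 39.89
Total out = 89.97 kmol/h; y_D = 39.89 / 89.97 = 0.4434.

0.443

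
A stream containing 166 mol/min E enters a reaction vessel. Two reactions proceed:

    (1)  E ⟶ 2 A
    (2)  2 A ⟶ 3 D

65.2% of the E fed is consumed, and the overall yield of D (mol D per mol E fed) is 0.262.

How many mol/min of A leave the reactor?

187 mol/min

Conversion of E: E consumed = 1ξ₁ = 0.652 × 166 → ξ₁ = 108.2 mol/min.
Yield of D: 3ξ₂ / 166 = 0.262 → ξ₂ = 14.5 mol/min.
Outlet amounts (n = n₀ + Σ ν·ξ):
  E: 166 − 1(108.2) = 57.77
  A: 0 + 2(108.2) − 2(14.5) = 187.5
  D: 0 + 3(14.5) = 43.49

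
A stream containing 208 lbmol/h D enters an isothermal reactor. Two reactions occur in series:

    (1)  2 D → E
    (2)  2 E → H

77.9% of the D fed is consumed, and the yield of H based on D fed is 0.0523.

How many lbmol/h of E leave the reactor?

Conversion of D: D consumed = 2ξ₁ = 0.779 × 208 → ξ₁ = 81.02 lbmol/h.
Yield of H: 1ξ₂ / 208 = 0.0523 → ξ₂ = 10.88 lbmol/h.
Outlet amounts (n = n₀ + Σ ν·ξ):
  D: 208 − 2(81.02) = 45.97
  E: 0 + 1(81.02) − 2(10.88) = 59.26
  H: 0 + 1(10.88) = 10.88

59.3 lbmol/h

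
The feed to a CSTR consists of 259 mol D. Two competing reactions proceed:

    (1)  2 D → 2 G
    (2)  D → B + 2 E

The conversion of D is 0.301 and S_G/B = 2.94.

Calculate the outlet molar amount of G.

58.2 mol

Conversion of D: D consumed = 0.301 × 259 = 77.96 mol = 2ξ₁ + 1ξ₂.
Selectivity: 2ξ₁ / (1ξ₂) = 2.94 → ξ₁ = 1.47 ξ₂.
Substitute: (2·1.47 + 1) ξ₂ = 77.96 → ξ₂ = 19.79 mol, ξ₁ = 29.09 mol.
Outlet amounts (n = n₀ + Σ ν·ξ):
  D: 259 − 2(29.09) − 1(19.79) = 181
  G: 0 + 2(29.09) = 58.17
  B: 0 + 1(19.79) = 19.79
  E: 0 + 2(19.79) = 39.57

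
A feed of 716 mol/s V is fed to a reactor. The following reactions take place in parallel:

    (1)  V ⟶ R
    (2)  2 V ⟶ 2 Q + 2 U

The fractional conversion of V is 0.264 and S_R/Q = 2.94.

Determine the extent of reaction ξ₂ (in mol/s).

ξ₂ = 24 mol/s

Conversion of V: V consumed = 0.264 × 716 = 189 mol/s = 1ξ₁ + 2ξ₂.
Selectivity: 1ξ₁ / (2ξ₂) = 2.94 → ξ₁ = 5.88 ξ₂.
Substitute: (1·5.88 + 2) ξ₂ = 189 → ξ₂ = 23.99 mol/s, ξ₁ = 141 mol/s.
Outlet amounts (n = n₀ + Σ ν·ξ):
  V: 716 − 1(141) − 2(23.99) = 527
  R: 0 + 1(141) = 141
  Q: 0 + 2(23.99) = 47.98
  U: 0 + 2(23.99) = 47.98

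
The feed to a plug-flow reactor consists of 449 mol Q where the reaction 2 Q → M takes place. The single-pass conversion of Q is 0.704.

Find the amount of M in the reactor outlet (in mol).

158 mol

Q reacted = 0.704 × 449 = 316.1 mol; ν_Q = −2, so ξ = 316.1/2 = 158 mol.
Outlet amounts (n = n₀ + ν ξ):
  Q: 449 − 2(158) = 132.9
  M: 0 + 1(158) = 158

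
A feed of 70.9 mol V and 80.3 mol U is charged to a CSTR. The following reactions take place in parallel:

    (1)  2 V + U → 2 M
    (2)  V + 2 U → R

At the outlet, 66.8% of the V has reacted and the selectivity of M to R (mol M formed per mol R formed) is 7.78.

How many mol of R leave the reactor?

5.39 mol

Conversion of V: V consumed = 0.668 × 70.9 = 47.36 mol = 2ξ₁ + 1ξ₂.
Selectivity: 2ξ₁ / (1ξ₂) = 7.78 → ξ₁ = 3.89 ξ₂.
Substitute: (2·3.89 + 1) ξ₂ = 47.36 → ξ₂ = 5.394 mol, ξ₁ = 20.98 mol.
Outlet amounts (n = n₀ + Σ ν·ξ):
  V: 70.9 − 2(20.98) − 1(5.394) = 23.54
  U: 80.3 − 1(20.98) − 2(5.394) = 48.53
  M: 0 + 2(20.98) = 41.97
  R: 0 + 1(5.394) = 5.394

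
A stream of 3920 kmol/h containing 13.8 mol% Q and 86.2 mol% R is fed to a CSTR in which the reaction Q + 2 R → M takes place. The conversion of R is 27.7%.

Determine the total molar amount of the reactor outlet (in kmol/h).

R reacted = 0.277 × 3379 = 936 kmol/h; ν_R = −2, so ξ = 936/2 = 468 kmol/h.
Outlet amounts (n = n₀ + ν ξ):
  Q: 541 − 1(468) = 72.96
  R: 3379 − 2(468) = 2443
  M: 0 + 1(468) = 468
Total out = 72.96 + 2443 + 468 = 2984 kmol/h.

2980 kmol/h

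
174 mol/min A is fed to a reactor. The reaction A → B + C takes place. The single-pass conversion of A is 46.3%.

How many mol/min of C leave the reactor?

A reacted = 0.463 × 174 = 80.56 mol/min; ν_A = −1, so ξ = 80.56/1 = 80.56 mol/min.
Outlet amounts (n = n₀ + ν ξ):
  A: 174 − 1(80.56) = 93.44
  B: 0 + 1(80.56) = 80.56
  C: 0 + 1(80.56) = 80.56

80.6 mol/min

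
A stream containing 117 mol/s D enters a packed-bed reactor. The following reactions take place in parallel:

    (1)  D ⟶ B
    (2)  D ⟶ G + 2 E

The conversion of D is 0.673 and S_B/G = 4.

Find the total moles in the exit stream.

148 mol/s

Conversion of D: D consumed = 0.673 × 117 = 78.74 mol/s = 1ξ₁ + 1ξ₂.
Selectivity: 1ξ₁ / (1ξ₂) = 4 → ξ₁ = 4 ξ₂.
Substitute: (1·4 + 1) ξ₂ = 78.74 → ξ₂ = 15.75 mol/s, ξ₁ = 62.99 mol/s.
Outlet amounts (n = n₀ + Σ ν·ξ):
  D: 117 − 1(62.99) − 1(15.75) = 38.26
  B: 0 + 1(62.99) = 62.99
  G: 0 + 1(15.75) = 15.75
  E: 0 + 2(15.75) = 31.5
Total out = 38.26 + 62.99 + 15.75 + 31.5 = 148.5 mol/s.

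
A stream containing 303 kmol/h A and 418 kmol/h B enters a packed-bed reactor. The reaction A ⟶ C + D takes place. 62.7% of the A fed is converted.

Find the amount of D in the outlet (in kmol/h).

190 kmol/h

A reacted = 0.627 × 303 = 190 kmol/h; ν_A = −1, so ξ = 190/1 = 190 kmol/h.
Outlet amounts (n = n₀ + ν ξ):
  A: 303 − 1(190) = 113
  C: 0 + 1(190) = 190
  D: 0 + 1(190) = 190
  B: 418 (inert)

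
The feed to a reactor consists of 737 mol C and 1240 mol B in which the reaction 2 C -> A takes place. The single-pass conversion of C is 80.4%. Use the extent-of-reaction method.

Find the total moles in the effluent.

C reacted = 0.804 × 737 = 592.5 mol; ν_C = −2, so ξ = 592.5/2 = 296.3 mol.
Outlet amounts (n = n₀ + ν ξ):
  C: 737 − 2(296.3) = 144.5
  A: 0 + 1(296.3) = 296.3
  B: 1240 (inert)
Total out = 144.5 + 296.3 + 1240 = 1681 mol.

1680 mol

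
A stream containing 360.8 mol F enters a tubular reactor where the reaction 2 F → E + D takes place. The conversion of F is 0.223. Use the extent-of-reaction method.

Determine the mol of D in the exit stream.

F reacted = 0.223 × 360.8 = 80.46 mol; ν_F = −2, so ξ = 80.46/2 = 40.23 mol.
Outlet amounts (n = n₀ + ν ξ):
  F: 360.8 − 2(40.23) = 280.3
  E: 0 + 1(40.23) = 40.23
  D: 0 + 1(40.23) = 40.23

40.2 mol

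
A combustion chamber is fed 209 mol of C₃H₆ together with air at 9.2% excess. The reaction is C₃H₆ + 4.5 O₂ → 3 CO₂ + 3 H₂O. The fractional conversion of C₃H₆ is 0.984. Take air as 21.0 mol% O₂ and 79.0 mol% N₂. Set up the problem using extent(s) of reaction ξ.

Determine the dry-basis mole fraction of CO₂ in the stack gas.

Stoichiometric O₂ = 4.5 × 209 = 940.5 mol; O₂ fed = 940.5 × 1.092 = 1027 mol.
N₂ fed = 1027 × 79/21 = 3864 mol.
Fuel reacted = 0.984 × 209 → ξ = 205.7 mol.
Outlet (n = n₀ + ν ξ):
  C₃H₆: 209 − 1(205.7) = 3.344
  O₂: 1027 − 4.5(205.7) = 101.6
  N₂: 3864 (inert)
  CO₂: 0 + 3(205.7) = 617
  H₂O: 0 + 3(205.7) = 617
Dry total = 4585 mol; y_CO₂ (dry) = 617 / 4585 = 0.1345.

0.135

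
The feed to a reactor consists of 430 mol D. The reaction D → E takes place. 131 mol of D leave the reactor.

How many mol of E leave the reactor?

For D: n = n₀ − 1ξ → 131 = 430 − 1ξ, giving ξ = 299 mol.
Outlet amounts (n = n₀ + ν ξ):
  D: 430 − 1(299) = 131
  E: 0 + 1(299) = 299

299 mol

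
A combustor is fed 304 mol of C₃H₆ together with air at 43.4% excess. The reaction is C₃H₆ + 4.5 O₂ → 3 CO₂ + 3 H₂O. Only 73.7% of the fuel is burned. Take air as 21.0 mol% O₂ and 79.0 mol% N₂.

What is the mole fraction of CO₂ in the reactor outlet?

0.0689

Stoichiometric O₂ = 4.5 × 304 = 1368 mol; O₂ fed = 1368 × 1.434 = 1962 mol.
N₂ fed = 1962 × 79/21 = 7380 mol.
Fuel reacted = 0.737 × 304 → ξ = 224 mol.
Outlet (n = n₀ + ν ξ):
  C₃H₆: 304 − 1(224) = 79.95
  O₂: 1962 − 4.5(224) = 953.5
  N₂: 7380 (inert)
  CO₂: 0 + 3(224) = 672.1
  H₂O: 0 + 3(224) = 672.1
Total out = 9758 mol; y_CO₂ = 672.1 / 9758 = 0.06888.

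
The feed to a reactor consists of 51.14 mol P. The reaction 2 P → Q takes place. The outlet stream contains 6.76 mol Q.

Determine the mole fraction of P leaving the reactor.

For Q: n = n₀ + 1ξ → 6.76 = 0 + 1ξ, giving ξ = 6.76 mol.
Outlet amounts (n = n₀ + ν ξ):
  P: 51.14 − 2(6.76) = 37.62
  Q: 0 + 1(6.76) = 6.76
Total out = 44.38 mol; y_P = 37.62 / 44.38 = 0.8477.

0.848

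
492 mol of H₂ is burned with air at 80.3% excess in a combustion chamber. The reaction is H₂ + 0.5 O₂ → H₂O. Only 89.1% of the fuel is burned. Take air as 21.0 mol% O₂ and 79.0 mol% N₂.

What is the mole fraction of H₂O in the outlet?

Stoichiometric O₂ = 0.5 × 492 = 246 mol; O₂ fed = 246 × 1.803 = 443.5 mol.
N₂ fed = 443.5 × 79/21 = 1669 mol.
Fuel reacted = 0.891 × 492 → ξ = 438.4 mol.
Outlet (n = n₀ + ν ξ):
  H₂: 492 − 1(438.4) = 53.63
  O₂: 443.5 − 0.5(438.4) = 224.4
  N₂: 1669 (inert)
  H₂O: 0 + 1(438.4) = 438.4
Total out = 2385 mol; y_H₂O = 438.4 / 2385 = 0.1838.

0.184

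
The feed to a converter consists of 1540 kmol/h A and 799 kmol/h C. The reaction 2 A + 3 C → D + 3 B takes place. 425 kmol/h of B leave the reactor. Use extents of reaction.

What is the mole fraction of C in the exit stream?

0.17

For B: n = n₀ + 3ξ → 425 = 0 + 3ξ, giving ξ = 141.7 kmol/h.
Outlet amounts (n = n₀ + ν ξ):
  A: 1540 − 2(141.7) = 1257
  C: 799 − 3(141.7) = 374
  D: 0 + 1(141.7) = 141.7
  B: 0 + 3(141.7) = 425
Total out = 2197 kmol/h; y_C = 374 / 2197 = 0.1702.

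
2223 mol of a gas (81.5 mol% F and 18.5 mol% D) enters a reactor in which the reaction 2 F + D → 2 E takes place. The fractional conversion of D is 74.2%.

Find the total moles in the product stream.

1920 mol

D reacted = 0.742 × 411.3 = 305.2 mol; ν_D = −1, so ξ = 305.2/1 = 305.2 mol.
Outlet amounts (n = n₀ + ν ξ):
  F: 1812 − 2(305.2) = 1201
  D: 411.3 − 1(305.2) = 106.1
  E: 0 + 2(305.2) = 610.3
Total out = 1201 + 106.1 + 610.3 = 1918 mol.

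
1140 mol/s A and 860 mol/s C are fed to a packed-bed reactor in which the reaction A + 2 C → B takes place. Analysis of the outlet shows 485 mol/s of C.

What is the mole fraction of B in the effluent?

0.115

For C: n = n₀ − 2ξ → 485 = 860 − 2ξ, giving ξ = 187.5 mol/s.
Outlet amounts (n = n₀ + ν ξ):
  A: 1140 − 1(187.5) = 952.5
  C: 860 − 2(187.5) = 485
  B: 0 + 1(187.5) = 187.5
Total out = 1625 mol/s; y_B = 187.5 / 1625 = 0.1154.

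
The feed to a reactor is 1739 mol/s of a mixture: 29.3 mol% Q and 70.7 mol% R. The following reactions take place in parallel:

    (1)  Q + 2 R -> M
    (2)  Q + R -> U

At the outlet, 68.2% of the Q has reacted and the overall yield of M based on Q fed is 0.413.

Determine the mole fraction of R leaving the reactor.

Yield of M: 1ξ₁ / 509.5 = 0.413 → ξ₁ = 210.4 mol/s.
Conversion of Q: 1ξ₁ + 1ξ₂ = 0.682 × 509.5 = 347.5 → ξ₂ = 137.1 mol/s.
Outlet amounts (n = n₀ + Σ ν·ξ):
  Q: 509.5 − 1(210.4) − 1(137.1) = 162
  R: 1229 − 2(210.4) − 1(137.1) = 671.5
  M: 0 + 1(210.4) = 210.4
  U: 0 + 1(137.1) = 137.1
Total out = 1181 mol/s; y_R = 671.5 / 1181 = 0.5686.

0.569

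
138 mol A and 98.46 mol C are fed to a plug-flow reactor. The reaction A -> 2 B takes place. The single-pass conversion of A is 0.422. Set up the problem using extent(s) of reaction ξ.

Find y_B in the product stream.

A reacted = 0.422 × 138 = 58.24 mol; ν_A = −1, so ξ = 58.24/1 = 58.24 mol.
Outlet amounts (n = n₀ + ν ξ):
  A: 138 − 1(58.24) = 79.76
  B: 0 + 2(58.24) = 116.5
  C: 98.46 (inert)
Total out = 294.7 mol; y_B = 116.5 / 294.7 = 0.3952.

0.395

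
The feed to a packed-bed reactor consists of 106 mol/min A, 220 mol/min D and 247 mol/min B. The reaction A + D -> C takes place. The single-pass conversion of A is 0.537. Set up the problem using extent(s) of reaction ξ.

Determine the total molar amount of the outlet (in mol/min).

A reacted = 0.537 × 106 = 56.92 mol/min; ν_A = −1, so ξ = 56.92/1 = 56.92 mol/min.
Outlet amounts (n = n₀ + ν ξ):
  A: 106 − 1(56.92) = 49.08
  D: 220 − 1(56.92) = 163.1
  C: 0 + 1(56.92) = 56.92
  B: 247 (inert)
Total out = 49.08 + 163.1 + 56.92 + 247 = 516.1 mol/min.

516 mol/min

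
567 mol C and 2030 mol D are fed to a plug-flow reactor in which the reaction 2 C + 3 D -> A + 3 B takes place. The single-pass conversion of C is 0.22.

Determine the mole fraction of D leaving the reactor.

C reacted = 0.22 × 567 = 124.7 mol; ν_C = −2, so ξ = 124.7/2 = 62.37 mol.
Outlet amounts (n = n₀ + ν ξ):
  C: 567 − 2(62.37) = 442.3
  D: 2030 − 3(62.37) = 1843
  A: 0 + 1(62.37) = 62.37
  B: 0 + 3(62.37) = 187.1
Total out = 2535 mol; y_D = 1843 / 2535 = 0.7271.

0.727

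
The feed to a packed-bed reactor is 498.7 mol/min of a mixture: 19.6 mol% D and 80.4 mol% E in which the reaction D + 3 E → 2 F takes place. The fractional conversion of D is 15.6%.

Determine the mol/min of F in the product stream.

D reacted = 0.156 × 97.75 = 15.25 mol/min; ν_D = −1, so ξ = 15.25/1 = 15.25 mol/min.
Outlet amounts (n = n₀ + ν ξ):
  D: 97.75 − 1(15.25) = 82.5
  E: 401 − 3(15.25) = 355.2
  F: 0 + 2(15.25) = 30.5

30.5 mol/min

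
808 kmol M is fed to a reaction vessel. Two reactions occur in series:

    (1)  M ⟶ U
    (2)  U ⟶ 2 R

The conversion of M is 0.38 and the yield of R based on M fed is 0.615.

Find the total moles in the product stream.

Conversion of M: M consumed = 1ξ₁ = 0.38 × 808 → ξ₁ = 307 kmol.
Yield of R: 2ξ₂ / 808 = 0.615 → ξ₂ = 248.5 kmol.
Outlet amounts (n = n₀ + Σ ν·ξ):
  M: 808 − 1(307) = 501
  U: 0 + 1(307) − 1(248.5) = 58.58
  R: 0 + 2(248.5) = 496.9
Total out = 501 + 58.58 + 496.9 = 1056 kmol.

1060 kmol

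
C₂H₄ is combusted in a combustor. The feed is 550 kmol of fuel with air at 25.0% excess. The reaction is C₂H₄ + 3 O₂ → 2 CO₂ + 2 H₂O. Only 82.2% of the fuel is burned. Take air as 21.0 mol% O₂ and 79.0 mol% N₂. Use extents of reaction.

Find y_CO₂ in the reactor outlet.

0.0872

Stoichiometric O₂ = 3 × 550 = 1650 kmol; O₂ fed = 1650 × 1.250 = 2062 kmol.
N₂ fed = 2062 × 79/21 = 7759 kmol.
Fuel reacted = 0.822 × 550 → ξ = 452.1 kmol.
Outlet (n = n₀ + ν ξ):
  C₂H₄: 550 − 1(452.1) = 97.9
  O₂: 2062 − 3(452.1) = 706.2
  N₂: 7759 (inert)
  CO₂: 0 + 2(452.1) = 904.2
  H₂O: 0 + 2(452.1) = 904.2
Total out = 10370 kmol; y_CO₂ = 904.2 / 10370 = 0.08718.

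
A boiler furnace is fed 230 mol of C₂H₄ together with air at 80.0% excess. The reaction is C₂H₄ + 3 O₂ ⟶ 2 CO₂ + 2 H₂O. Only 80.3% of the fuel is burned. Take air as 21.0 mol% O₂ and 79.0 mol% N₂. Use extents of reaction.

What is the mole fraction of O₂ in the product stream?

Stoichiometric O₂ = 3 × 230 = 690 mol; O₂ fed = 690 × 1.800 = 1242 mol.
N₂ fed = 1242 × 79/21 = 4672 mol.
Fuel reacted = 0.803 × 230 → ξ = 184.7 mol.
Outlet (n = n₀ + ν ξ):
  C₂H₄: 230 − 1(184.7) = 45.31
  O₂: 1242 − 3(184.7) = 687.9
  N₂: 4672 (inert)
  CO₂: 0 + 2(184.7) = 369.4
  H₂O: 0 + 2(184.7) = 369.4
Total out = 6144 mol; y_O₂ = 687.9 / 6144 = 0.112.

0.112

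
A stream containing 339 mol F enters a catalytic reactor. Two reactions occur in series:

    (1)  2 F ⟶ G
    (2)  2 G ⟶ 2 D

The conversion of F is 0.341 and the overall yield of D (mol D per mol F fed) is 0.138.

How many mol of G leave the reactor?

Conversion of F: F consumed = 2ξ₁ = 0.341 × 339 → ξ₁ = 57.8 mol.
Yield of D: 2ξ₂ / 339 = 0.138 → ξ₂ = 23.39 mol.
Outlet amounts (n = n₀ + Σ ν·ξ):
  F: 339 − 2(57.8) = 223.4
  G: 0 + 1(57.8) − 2(23.39) = 11.02
  D: 0 + 2(23.39) = 46.78

11 mol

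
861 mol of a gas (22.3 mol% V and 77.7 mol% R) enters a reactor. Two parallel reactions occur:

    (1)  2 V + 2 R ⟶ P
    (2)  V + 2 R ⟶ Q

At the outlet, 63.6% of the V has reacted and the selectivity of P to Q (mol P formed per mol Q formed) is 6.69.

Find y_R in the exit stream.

Conversion of V: V consumed = 0.636 × 192 = 122.1 mol = 2ξ₁ + 1ξ₂.
Selectivity: 1ξ₁ / (1ξ₂) = 6.69 → ξ₁ = 6.69 ξ₂.
Substitute: (2·6.69 + 1) ξ₂ = 122.1 → ξ₂ = 8.492 mol, ξ₁ = 56.81 mol.
Outlet amounts (n = n₀ + Σ ν·ξ):
  V: 192 − 2(56.81) − 1(8.492) = 69.89
  R: 669 − 2(56.81) − 2(8.492) = 538.4
  P: 0 + 1(56.81) = 56.81
  Q: 0 + 1(8.492) = 8.492
Total out = 673.6 mol; y_R = 538.4 / 673.6 = 0.7993.

0.799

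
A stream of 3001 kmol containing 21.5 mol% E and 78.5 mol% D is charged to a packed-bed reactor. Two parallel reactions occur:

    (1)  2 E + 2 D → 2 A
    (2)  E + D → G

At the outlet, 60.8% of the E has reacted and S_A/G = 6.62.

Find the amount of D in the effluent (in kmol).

1960 kmol

Conversion of E: E consumed = 0.608 × 645.2 = 392.3 kmol = 2ξ₁ + 1ξ₂.
Selectivity: 2ξ₁ / (1ξ₂) = 6.62 → ξ₁ = 3.31 ξ₂.
Substitute: (2·3.31 + 1) ξ₂ = 392.3 → ξ₂ = 51.48 kmol, ξ₁ = 170.4 kmol.
Outlet amounts (n = n₀ + Σ ν·ξ):
  E: 645.2 − 2(170.4) − 1(51.48) = 252.9
  D: 2356 − 2(170.4) − 1(51.48) = 1963
  A: 0 + 2(170.4) = 340.8
  G: 0 + 1(51.48) = 51.48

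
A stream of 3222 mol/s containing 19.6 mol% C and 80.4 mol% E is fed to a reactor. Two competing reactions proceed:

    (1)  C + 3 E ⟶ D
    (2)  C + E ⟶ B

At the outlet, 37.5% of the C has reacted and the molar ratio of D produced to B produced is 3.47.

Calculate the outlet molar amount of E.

Conversion of C: C consumed = 0.375 × 631.5 = 236.8 mol/s = 1ξ₁ + 1ξ₂.
Selectivity: 1ξ₁ / (1ξ₂) = 3.47 → ξ₁ = 3.47 ξ₂.
Substitute: (1·3.47 + 1) ξ₂ = 236.8 → ξ₂ = 52.98 mol/s, ξ₁ = 183.8 mol/s.
Outlet amounts (n = n₀ + Σ ν·ξ):
  C: 631.5 − 1(183.8) − 1(52.98) = 394.7
  E: 2590 − 3(183.8) − 1(52.98) = 1986
  D: 0 + 1(183.8) = 183.8
  B: 0 + 1(52.98) = 52.98

1990 mol/s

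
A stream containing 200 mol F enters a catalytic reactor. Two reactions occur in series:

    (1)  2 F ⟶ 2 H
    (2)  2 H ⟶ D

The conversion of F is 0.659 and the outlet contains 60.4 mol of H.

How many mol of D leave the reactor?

35.7 mol

Conversion of F: F consumed = 2ξ₁ = 0.659 × 200 → ξ₁ = 65.9 mol.
H balance: n_H = 0 + 2ξ₁ − 2ξ₂ = 60.4 → ξ₂ = (2·65.9 − 60.4)/2 = 35.7 mol.
Outlet amounts (n = n₀ + Σ ν·ξ):
  F: 200 − 2(65.9) = 68.2
  H: 0 + 2(65.9) − 2(35.7) = 60.4
  D: 0 + 1(35.7) = 35.7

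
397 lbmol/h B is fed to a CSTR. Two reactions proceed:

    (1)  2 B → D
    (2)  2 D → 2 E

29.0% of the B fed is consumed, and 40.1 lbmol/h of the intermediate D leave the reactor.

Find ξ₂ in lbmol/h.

Conversion of B: B consumed = 2ξ₁ = 0.29 × 397 → ξ₁ = 57.56 lbmol/h.
D balance: n_D = 0 + 1ξ₁ − 2ξ₂ = 40.1 → ξ₂ = (1·57.56 − 40.1)/2 = 8.732 lbmol/h.
Outlet amounts (n = n₀ + Σ ν·ξ):
  B: 397 − 2(57.56) = 281.9
  D: 0 + 1(57.56) − 2(8.732) = 40.1
  E: 0 + 2(8.732) = 17.46

ξ₂ = 8.73 lbmol/h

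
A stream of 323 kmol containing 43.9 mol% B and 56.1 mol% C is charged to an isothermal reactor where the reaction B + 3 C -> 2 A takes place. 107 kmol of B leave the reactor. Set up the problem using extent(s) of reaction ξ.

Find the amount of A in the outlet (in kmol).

For B: n = n₀ − 1ξ → 107 = 141.8 − 1ξ, giving ξ = 34.8 kmol.
Outlet amounts (n = n₀ + ν ξ):
  B: 141.8 − 1(34.8) = 107
  C: 181.2 − 3(34.8) = 76.81
  A: 0 + 2(34.8) = 69.59

69.6 kmol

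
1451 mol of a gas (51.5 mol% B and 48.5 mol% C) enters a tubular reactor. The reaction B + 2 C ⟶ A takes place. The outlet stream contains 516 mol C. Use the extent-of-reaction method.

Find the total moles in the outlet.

For C: n = n₀ − 2ξ → 516 = 703.7 − 2ξ, giving ξ = 93.87 mol.
Outlet amounts (n = n₀ + ν ξ):
  B: 747.3 − 1(93.87) = 653.4
  C: 703.7 − 2(93.87) = 516
  A: 0 + 1(93.87) = 93.87
Total out = 653.4 + 516 + 93.87 = 1263 mol.

1260 mol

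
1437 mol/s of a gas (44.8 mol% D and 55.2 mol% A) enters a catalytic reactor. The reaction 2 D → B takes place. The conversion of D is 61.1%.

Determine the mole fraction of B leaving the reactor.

D reacted = 0.611 × 643.8 = 393.3 mol/s; ν_D = −2, so ξ = 393.3/2 = 196.7 mol/s.
Outlet amounts (n = n₀ + ν ξ):
  D: 643.8 − 2(196.7) = 250.4
  B: 0 + 1(196.7) = 196.7
  A: 793.2 (inert)
Total out = 1240 mol/s; y_B = 196.7 / 1240 = 0.1586.

0.159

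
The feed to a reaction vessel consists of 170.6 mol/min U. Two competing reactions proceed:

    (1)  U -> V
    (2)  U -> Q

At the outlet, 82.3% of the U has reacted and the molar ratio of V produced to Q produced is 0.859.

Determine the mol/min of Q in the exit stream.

Conversion of U: U consumed = 0.823 × 170.6 = 140.4 mol/min = 1ξ₁ + 1ξ₂.
Selectivity: 1ξ₁ / (1ξ₂) = 0.859 → ξ₁ = 0.859 ξ₂.
Substitute: (1·0.859 + 1) ξ₂ = 140.4 → ξ₂ = 75.53 mol/min, ξ₁ = 64.88 mol/min.
Outlet amounts (n = n₀ + Σ ν·ξ):
  U: 170.6 − 1(64.88) − 1(75.53) = 30.2
  V: 0 + 1(64.88) = 64.88
  Q: 0 + 1(75.53) = 75.53

75.5 mol/min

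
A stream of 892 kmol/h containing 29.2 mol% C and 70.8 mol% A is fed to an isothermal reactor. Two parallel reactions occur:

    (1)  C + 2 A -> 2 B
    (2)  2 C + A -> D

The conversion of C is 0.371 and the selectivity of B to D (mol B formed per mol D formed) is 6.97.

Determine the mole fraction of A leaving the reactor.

0.617

Conversion of C: C consumed = 0.371 × 260.5 = 96.63 kmol/h = 1ξ₁ + 2ξ₂.
Selectivity: 2ξ₁ / (1ξ₂) = 6.97 → ξ₁ = 3.485 ξ₂.
Substitute: (1·3.485 + 2) ξ₂ = 96.63 → ξ₂ = 17.62 kmol/h, ξ₁ = 61.4 kmol/h.
Outlet amounts (n = n₀ + Σ ν·ξ):
  C: 260.5 − 1(61.4) − 2(17.62) = 163.8
  A: 631.5 − 2(61.4) − 1(17.62) = 491.1
  B: 0 + 2(61.4) = 122.8
  D: 0 + 1(17.62) = 17.62
Total out = 795.4 kmol/h; y_A = 491.1 / 795.4 = 0.6175.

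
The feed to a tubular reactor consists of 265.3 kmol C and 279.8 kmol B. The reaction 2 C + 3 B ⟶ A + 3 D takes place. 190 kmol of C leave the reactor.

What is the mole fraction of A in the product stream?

For C: n = n₀ − 2ξ → 190 = 265.3 − 2ξ, giving ξ = 37.65 kmol.
Outlet amounts (n = n₀ + ν ξ):
  C: 265.3 − 2(37.65) = 190
  B: 279.8 − 3(37.65) = 166.8
  A: 0 + 1(37.65) = 37.65
  D: 0 + 3(37.65) = 113
Total out = 507.5 kmol; y_A = 37.65 / 507.5 = 0.07419.

0.0742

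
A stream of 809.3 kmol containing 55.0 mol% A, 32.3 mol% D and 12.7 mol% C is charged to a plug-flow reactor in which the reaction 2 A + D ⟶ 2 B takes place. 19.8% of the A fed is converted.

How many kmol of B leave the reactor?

A reacted = 0.198 × 445.1 = 88.13 kmol; ν_A = −2, so ξ = 88.13/2 = 44.07 kmol.
Outlet amounts (n = n₀ + ν ξ):
  A: 445.1 − 2(44.07) = 357
  D: 261.4 − 1(44.07) = 217.3
  B: 0 + 2(44.07) = 88.13
  C: 102.8 (inert)

88.1 kmol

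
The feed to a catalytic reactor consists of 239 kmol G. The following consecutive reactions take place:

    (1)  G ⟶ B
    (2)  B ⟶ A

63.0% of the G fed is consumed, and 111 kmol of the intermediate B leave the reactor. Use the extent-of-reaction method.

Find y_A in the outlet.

Conversion of G: G consumed = 1ξ₁ = 0.63 × 239 → ξ₁ = 150.6 kmol.
B balance: n_B = 0 + 1ξ₁ − 1ξ₂ = 111 → ξ₂ = (1·150.6 − 111)/1 = 39.57 kmol.
Outlet amounts (n = n₀ + Σ ν·ξ):
  G: 239 − 1(150.6) = 88.43
  B: 0 + 1(150.6) − 1(39.57) = 111
  A: 0 + 1(39.57) = 39.57
Total out = 239 kmol; y_A = 39.57 / 239 = 0.1656.

0.166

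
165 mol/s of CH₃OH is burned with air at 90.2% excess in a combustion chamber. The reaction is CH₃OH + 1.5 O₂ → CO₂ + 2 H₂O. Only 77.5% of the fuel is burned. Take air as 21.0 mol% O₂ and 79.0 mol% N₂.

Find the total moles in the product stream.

Stoichiometric O₂ = 1.5 × 165 = 247.5 mol/s; O₂ fed = 247.5 × 1.902 = 470.7 mol/s.
N₂ fed = 470.7 × 79/21 = 1771 mol/s.
Fuel reacted = 0.775 × 165 → ξ = 127.9 mol/s.
Outlet (n = n₀ + ν ξ):
  CH₃OH: 165 − 1(127.9) = 37.12
  O₂: 470.7 − 1.5(127.9) = 278.9
  N₂: 1771 (inert)
  CO₂: 0 + 1(127.9) = 127.9
  H₂O: 0 + 2(127.9) = 255.8
Total out = 37.12 + 278.9 + 1771 + 127.9 + 255.8 = 2471 mol/s.

2470 mol/s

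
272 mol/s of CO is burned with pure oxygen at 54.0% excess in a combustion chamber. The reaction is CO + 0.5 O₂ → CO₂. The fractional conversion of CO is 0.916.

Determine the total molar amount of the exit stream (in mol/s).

Stoichiometric O₂ = 0.5 × 272 = 136 mol/s; O₂ fed = 136 × 1.540 = 209.4 mol/s.
Fuel reacted = 0.916 × 272 → ξ = 249.2 mol/s.
Outlet (n = n₀ + ν ξ):
  CO: 272 − 1(249.2) = 22.85
  O₂: 209.4 − 0.5(249.2) = 84.86
  CO₂: 0 + 1(249.2) = 249.2
Total out = 22.85 + 84.86 + 249.2 = 356.9 mol/s.

357 mol/s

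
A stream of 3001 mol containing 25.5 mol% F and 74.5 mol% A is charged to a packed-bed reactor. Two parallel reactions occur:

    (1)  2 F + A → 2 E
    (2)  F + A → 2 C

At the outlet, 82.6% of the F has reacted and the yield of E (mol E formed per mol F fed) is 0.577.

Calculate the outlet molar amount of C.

381 mol

Yield of E: 2ξ₁ / 765.3 = 0.577 → ξ₁ = 220.8 mol.
Conversion of F: 2ξ₁ + 1ξ₂ = 0.826 × 765.3 = 632.1 → ξ₂ = 190.5 mol.
Outlet amounts (n = n₀ + Σ ν·ξ):
  F: 765.3 − 2(220.8) − 1(190.5) = 133.2
  A: 2236 − 1(220.8) − 1(190.5) = 1824
  E: 0 + 2(220.8) = 441.6
  C: 0 + 2(190.5) = 381.1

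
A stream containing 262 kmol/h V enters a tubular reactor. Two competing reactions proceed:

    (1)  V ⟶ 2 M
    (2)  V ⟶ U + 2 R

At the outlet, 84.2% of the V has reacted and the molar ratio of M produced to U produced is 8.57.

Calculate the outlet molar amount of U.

Conversion of V: V consumed = 0.842 × 262 = 220.6 kmol/h = 1ξ₁ + 1ξ₂.
Selectivity: 2ξ₁ / (1ξ₂) = 8.57 → ξ₁ = 4.285 ξ₂.
Substitute: (1·4.285 + 1) ξ₂ = 220.6 → ξ₂ = 41.74 kmol/h, ξ₁ = 178.9 kmol/h.
Outlet amounts (n = n₀ + Σ ν·ξ):
  V: 262 − 1(178.9) − 1(41.74) = 41.4
  M: 0 + 2(178.9) = 357.7
  U: 0 + 1(41.74) = 41.74
  R: 0 + 2(41.74) = 83.48

41.7 kmol/h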